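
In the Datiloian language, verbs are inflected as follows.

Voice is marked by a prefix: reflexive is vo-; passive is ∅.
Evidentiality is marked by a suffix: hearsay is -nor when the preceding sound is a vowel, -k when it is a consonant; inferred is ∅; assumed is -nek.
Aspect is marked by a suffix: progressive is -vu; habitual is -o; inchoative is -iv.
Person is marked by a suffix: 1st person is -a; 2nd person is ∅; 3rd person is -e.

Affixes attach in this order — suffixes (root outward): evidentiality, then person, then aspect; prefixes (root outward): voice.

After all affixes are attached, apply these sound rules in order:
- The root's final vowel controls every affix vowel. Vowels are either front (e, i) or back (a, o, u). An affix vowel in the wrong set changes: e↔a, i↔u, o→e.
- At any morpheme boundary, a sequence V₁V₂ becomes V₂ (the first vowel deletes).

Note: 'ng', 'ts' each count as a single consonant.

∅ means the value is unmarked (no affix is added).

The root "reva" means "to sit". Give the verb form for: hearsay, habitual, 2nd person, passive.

revanoro

voice = passive: zero marking, form stays reva.
Attach evidentiality hearsay -nor (after vowel 'a') → revanor.
person = 2nd person: zero marking, form stays revanor.
Attach aspect habitual -o → revanoro.
Vowel harmony: no change.
Vowel deletion: no change.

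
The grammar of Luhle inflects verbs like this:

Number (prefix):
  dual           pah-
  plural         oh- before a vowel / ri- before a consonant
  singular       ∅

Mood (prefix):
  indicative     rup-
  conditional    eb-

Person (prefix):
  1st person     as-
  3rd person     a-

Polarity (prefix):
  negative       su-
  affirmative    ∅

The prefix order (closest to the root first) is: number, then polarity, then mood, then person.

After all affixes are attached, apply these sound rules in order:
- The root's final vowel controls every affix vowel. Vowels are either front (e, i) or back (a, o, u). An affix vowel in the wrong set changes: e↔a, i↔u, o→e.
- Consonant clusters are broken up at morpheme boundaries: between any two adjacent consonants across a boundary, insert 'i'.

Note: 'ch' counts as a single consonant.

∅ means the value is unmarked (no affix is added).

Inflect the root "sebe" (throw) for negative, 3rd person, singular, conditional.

eebisisebe

number = singular: zero marking, form stays sebe.
Attach polarity negative su- → susebe.
Attach mood conditional eb- → ebsusebe.
Attach person 3rd person a- → aebsusebe.
Apply vowel harmony: aebsusebe → eebsisebe.
Apply epenthesis: eebsisebe → eebisisebe.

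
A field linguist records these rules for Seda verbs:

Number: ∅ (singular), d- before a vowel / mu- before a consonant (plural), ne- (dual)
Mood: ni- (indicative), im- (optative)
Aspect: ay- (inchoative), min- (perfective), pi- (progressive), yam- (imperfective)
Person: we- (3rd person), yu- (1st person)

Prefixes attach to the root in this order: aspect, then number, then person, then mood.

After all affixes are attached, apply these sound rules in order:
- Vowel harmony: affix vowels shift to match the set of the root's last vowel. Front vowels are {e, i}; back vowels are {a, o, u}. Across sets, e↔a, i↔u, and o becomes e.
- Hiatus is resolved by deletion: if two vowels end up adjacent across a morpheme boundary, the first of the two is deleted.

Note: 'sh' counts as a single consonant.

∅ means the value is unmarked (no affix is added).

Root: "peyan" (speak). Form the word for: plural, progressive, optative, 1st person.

Attach aspect progressive pi- → pipeyan.
Attach number plural mu- (before consonant 'p') → mupipeyan.
Attach person 1st person yu- → yumupipeyan.
Attach mood optative im- → imyumupipeyan.
Apply vowel harmony: imyumupipeyan → umyumupupeyan.
Vowel deletion: no change.

umyumupupeyan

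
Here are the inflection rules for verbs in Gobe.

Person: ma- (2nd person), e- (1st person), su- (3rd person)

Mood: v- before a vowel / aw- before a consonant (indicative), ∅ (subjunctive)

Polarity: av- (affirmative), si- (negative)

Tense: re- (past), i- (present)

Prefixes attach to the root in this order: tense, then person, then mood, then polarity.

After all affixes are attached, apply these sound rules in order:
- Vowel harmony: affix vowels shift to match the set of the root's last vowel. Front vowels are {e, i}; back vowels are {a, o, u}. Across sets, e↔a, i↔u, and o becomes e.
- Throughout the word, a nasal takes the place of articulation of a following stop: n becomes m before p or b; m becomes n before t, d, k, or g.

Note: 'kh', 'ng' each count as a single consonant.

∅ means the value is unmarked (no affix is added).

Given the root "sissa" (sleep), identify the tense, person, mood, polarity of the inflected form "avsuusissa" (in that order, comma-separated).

present, 3rd person, subjunctive, affirmative

Segment: av-su-i-sissa.
tense: i- → present.
person: su- → 3rd person.
mood: ∅ → subjunctive.
polarity: av- → affirmative.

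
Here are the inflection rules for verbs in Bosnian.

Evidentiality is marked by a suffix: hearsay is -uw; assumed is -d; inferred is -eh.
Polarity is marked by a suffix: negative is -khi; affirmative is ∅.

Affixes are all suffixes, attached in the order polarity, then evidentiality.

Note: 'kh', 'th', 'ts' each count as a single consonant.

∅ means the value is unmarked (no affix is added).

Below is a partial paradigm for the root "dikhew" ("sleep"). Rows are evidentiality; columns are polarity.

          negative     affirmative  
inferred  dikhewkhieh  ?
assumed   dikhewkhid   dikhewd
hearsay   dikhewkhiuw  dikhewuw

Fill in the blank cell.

dikheweh

polarity = affirmative: zero marking, form stays dikhew.
Attach evidentiality inferred -eh → dikheweh.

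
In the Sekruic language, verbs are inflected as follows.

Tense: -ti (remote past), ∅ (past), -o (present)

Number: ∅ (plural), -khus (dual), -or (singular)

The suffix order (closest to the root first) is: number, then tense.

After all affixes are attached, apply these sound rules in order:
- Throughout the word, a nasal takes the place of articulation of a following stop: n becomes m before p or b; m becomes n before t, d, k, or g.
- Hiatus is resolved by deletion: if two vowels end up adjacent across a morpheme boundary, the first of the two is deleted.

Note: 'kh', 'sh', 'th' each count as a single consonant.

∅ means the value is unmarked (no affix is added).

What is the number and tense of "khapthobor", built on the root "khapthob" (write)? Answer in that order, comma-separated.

Segment: khapthob-or.
number: -or → singular.
tense: ∅ → past.

singular, past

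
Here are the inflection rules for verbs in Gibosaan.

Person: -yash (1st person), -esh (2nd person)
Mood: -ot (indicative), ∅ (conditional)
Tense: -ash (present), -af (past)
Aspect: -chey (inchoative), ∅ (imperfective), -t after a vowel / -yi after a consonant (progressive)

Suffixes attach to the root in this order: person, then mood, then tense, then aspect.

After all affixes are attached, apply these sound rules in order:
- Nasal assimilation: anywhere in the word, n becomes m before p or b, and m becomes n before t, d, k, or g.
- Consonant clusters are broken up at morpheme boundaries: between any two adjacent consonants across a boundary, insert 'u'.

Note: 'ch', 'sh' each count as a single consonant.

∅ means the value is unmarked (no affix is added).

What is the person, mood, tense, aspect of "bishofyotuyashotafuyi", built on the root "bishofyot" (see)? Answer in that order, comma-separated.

1st person, indicative, past, progressive

Segment: bishofyot-yash-ot-af-yi.
person: -yash → 1st person.
mood: -ot → indicative.
tense: -af → past.
aspect: -t/yi → progressive.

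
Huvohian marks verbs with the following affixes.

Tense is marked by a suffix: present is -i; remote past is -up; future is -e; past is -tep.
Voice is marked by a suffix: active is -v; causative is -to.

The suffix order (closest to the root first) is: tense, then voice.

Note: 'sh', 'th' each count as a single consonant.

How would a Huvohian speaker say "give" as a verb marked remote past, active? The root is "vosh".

Attach tense remote past -up → voshup.
Attach voice active -v → voshupv.

voshupv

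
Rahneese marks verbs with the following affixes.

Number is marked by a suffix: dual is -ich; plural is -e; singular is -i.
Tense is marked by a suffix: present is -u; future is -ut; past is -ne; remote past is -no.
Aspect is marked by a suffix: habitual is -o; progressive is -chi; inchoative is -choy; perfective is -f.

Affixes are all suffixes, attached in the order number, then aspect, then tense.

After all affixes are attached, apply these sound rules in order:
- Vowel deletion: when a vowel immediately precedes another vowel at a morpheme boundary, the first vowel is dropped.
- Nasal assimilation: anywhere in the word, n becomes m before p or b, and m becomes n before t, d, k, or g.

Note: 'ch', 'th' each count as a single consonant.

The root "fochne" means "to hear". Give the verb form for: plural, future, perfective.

fochnefut

Attach number plural -e → fochnee.
Attach aspect perfective -f → fochneef.
Attach tense future -ut → fochneefut.
Apply vowel deletion: fochneefut → fochnefut.
Nasal assimilation: no change.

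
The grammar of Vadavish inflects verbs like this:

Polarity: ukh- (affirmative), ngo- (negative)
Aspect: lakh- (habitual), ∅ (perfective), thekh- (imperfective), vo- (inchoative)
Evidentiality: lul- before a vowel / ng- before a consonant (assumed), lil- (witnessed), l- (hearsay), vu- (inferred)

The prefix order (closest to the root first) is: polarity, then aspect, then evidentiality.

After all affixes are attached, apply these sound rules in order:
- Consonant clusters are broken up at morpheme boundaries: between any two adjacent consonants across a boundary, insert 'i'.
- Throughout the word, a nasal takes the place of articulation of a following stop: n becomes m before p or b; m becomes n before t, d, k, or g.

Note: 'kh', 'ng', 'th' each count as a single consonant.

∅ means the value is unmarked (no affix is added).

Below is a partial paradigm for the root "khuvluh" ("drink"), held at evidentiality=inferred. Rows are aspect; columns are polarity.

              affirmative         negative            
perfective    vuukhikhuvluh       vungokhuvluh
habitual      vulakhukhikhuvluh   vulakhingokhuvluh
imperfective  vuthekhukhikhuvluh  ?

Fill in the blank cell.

Attach polarity negative ngo- → ngokhuvluh.
Attach aspect imperfective thekh- → thekhngokhuvluh.
Attach evidentiality inferred vu- → vuthekhngokhuvluh.
Apply epenthesis: vuthekhngokhuvluh → vuthekhingokhuvluh.
Nasal assimilation: no change.

vuthekhingokhuvluh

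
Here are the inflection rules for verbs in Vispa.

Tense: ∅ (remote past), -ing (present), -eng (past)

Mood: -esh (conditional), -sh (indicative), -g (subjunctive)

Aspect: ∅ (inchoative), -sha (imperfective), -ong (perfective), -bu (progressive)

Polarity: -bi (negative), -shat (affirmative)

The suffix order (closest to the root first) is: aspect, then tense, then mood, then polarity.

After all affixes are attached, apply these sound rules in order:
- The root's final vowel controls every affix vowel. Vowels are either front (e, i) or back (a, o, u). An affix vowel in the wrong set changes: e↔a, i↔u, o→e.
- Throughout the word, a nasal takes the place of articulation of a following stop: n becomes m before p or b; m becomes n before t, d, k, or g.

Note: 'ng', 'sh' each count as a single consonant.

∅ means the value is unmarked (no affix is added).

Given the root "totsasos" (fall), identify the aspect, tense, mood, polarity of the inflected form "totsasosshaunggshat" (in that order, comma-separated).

imperfective, present, subjunctive, affirmative

Segment: totsasos-sha-ing-g-shat.
aspect: -sha → imperfective.
tense: -ing → present.
mood: -g → subjunctive.
polarity: -shat → affirmative.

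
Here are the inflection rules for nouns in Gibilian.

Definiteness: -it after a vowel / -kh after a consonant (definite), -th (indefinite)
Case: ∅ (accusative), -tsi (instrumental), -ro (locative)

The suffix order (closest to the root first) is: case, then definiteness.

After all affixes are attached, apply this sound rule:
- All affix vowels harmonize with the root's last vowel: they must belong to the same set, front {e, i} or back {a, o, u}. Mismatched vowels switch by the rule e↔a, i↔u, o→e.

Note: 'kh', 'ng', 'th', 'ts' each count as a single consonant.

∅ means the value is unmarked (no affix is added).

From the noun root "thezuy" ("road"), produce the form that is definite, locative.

thezuyrout

Attach case locative -ro → thezuyro.
Attach definiteness definite -it (after vowel 'o') → thezuyroit.
Apply vowel harmony: thezuyroit → thezuyrout.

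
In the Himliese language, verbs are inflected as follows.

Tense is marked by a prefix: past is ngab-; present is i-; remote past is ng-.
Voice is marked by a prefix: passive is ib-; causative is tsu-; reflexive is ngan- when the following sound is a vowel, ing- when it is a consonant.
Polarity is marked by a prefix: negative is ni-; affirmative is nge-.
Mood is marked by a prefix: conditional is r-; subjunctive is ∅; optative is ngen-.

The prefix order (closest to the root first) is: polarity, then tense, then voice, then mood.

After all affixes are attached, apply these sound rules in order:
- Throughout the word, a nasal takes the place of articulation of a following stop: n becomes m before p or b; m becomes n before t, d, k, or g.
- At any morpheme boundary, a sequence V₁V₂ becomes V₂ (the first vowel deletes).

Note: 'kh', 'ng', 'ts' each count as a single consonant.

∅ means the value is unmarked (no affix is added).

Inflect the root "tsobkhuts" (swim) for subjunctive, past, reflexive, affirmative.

Attach polarity affirmative nge- → ngetsobkhuts.
Attach tense past ngab- → ngabngetsobkhuts.
Attach voice reflexive ing- (before consonant 'ng') → ingngabngetsobkhuts.
mood = subjunctive: zero marking, form stays ingngabngetsobkhuts.
Nasal assimilation: no change.
Vowel deletion: no change.

ingngabngetsobkhuts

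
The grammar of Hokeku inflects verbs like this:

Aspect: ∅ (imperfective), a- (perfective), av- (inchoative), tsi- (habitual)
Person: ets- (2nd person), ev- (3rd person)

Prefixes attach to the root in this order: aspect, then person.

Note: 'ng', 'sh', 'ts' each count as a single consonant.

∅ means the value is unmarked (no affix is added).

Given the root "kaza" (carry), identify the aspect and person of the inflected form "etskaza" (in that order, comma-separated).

Segment: ets-kaza.
aspect: ∅ → imperfective.
person: ets- → 2nd person.

imperfective, 2nd person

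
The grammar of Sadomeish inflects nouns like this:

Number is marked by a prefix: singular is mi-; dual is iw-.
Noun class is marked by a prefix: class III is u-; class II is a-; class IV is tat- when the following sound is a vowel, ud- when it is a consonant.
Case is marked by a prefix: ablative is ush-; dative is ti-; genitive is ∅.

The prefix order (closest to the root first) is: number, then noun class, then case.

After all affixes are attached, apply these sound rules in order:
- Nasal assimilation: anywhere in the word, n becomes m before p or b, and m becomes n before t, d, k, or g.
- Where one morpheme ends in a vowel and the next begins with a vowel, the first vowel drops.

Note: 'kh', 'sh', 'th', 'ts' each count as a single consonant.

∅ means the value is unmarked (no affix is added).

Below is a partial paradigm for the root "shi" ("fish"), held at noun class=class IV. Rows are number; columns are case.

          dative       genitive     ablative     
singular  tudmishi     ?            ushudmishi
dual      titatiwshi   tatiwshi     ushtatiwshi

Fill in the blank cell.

Attach number singular mi- → mishi.
Attach noun class class IV ud- (before consonant 'm') → udmishi.
case = genitive: zero marking, form stays udmishi.
Nasal assimilation: no change.
Vowel deletion: no change.

udmishi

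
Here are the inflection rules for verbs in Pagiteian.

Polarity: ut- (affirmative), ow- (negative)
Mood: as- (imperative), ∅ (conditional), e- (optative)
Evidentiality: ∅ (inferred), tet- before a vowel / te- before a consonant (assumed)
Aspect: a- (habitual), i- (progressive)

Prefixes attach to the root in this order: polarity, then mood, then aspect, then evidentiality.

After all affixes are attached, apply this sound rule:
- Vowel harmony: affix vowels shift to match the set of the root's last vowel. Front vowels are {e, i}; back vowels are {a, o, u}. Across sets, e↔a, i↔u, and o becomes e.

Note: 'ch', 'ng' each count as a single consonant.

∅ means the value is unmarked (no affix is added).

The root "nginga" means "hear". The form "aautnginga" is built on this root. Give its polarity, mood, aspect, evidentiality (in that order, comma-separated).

affirmative, optative, habitual, inferred

Segment: a-e-ut-nginga.
polarity: ut- → affirmative.
mood: e- → optative.
aspect: a- → habitual.
evidentiality: ∅ → inferred.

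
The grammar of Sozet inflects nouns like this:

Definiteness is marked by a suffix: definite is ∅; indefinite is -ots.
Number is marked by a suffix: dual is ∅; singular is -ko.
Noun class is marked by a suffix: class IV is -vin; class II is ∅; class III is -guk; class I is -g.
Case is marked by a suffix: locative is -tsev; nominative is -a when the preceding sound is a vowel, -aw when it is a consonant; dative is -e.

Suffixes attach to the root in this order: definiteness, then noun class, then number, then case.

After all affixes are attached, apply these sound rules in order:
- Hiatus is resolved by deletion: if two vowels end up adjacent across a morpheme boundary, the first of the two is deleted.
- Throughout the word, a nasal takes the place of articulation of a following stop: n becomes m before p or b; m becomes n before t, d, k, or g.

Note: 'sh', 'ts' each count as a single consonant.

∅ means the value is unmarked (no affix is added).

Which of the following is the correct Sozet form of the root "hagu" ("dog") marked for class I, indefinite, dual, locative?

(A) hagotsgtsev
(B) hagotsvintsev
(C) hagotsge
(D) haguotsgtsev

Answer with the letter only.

Attach definiteness indefinite -ots → haguots.
Attach noun class class I -g → haguotsg.
number = dual: zero marking, form stays haguotsg.
Attach case locative -tsev → haguotsgtsev.
Apply vowel deletion: haguotsgtsev → hagotsgtsev.
Nasal assimilation: no change.
So the correct form is hagotsgtsev, option (A).
(B) hagotsvintsev is wrong: it uses class IV instead of class I for noun class.
(C) hagotsge is wrong: it uses dative instead of locative for case.
(D) haguotsgtsev is wrong: it fails to apply the sound rule(s).

A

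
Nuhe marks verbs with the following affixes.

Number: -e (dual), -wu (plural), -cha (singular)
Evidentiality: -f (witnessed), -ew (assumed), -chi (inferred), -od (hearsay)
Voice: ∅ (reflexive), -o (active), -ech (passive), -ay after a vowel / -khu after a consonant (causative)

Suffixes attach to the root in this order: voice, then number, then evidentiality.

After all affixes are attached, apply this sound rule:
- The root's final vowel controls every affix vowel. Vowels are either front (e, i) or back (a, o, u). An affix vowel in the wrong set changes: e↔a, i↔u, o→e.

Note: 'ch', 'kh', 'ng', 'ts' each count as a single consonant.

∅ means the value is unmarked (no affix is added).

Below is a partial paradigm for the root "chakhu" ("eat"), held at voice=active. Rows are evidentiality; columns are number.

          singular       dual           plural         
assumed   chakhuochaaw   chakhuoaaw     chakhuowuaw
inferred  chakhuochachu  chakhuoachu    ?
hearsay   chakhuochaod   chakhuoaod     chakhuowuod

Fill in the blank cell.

Attach voice active -o → chakhuo.
Attach number plural -wu → chakhuowu.
Attach evidentiality inferred -chi → chakhuowuchi.
Apply vowel harmony: chakhuowuchi → chakhuowuchu.

chakhuowuchu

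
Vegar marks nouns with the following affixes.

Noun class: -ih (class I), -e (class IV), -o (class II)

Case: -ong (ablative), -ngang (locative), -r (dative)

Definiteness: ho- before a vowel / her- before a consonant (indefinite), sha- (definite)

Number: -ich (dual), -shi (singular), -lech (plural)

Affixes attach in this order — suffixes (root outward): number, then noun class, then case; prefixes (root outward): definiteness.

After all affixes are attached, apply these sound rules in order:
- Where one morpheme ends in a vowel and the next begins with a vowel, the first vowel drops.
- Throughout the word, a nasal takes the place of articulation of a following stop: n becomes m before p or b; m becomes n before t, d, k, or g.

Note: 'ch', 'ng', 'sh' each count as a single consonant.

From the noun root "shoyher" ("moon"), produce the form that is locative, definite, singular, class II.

shashoyhershongang

Attach number singular -shi → shoyhershi.
Attach definiteness definite sha- → shashoyhershi.
Attach noun class class II -o → shashoyhershio.
Attach case locative -ngang → shashoyhershiongang.
Apply vowel deletion: shashoyhershiongang → shashoyhershongang.
Nasal assimilation: no change.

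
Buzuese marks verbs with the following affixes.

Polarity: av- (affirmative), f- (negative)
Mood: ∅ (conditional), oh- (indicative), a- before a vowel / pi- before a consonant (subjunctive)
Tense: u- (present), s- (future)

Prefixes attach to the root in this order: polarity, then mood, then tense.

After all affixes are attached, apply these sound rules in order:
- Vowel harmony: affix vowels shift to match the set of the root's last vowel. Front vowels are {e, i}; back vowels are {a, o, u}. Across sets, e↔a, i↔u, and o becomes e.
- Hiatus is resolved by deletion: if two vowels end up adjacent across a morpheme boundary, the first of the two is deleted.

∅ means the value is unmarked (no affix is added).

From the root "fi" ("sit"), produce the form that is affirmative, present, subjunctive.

Attach polarity affirmative av- → avfi.
Attach mood subjunctive a- (before vowel 'a') → aavfi.
Attach tense present u- → uaavfi.
Apply vowel harmony: uaavfi → ieevfi.
Apply vowel deletion: ieevfi → evfi.

evfi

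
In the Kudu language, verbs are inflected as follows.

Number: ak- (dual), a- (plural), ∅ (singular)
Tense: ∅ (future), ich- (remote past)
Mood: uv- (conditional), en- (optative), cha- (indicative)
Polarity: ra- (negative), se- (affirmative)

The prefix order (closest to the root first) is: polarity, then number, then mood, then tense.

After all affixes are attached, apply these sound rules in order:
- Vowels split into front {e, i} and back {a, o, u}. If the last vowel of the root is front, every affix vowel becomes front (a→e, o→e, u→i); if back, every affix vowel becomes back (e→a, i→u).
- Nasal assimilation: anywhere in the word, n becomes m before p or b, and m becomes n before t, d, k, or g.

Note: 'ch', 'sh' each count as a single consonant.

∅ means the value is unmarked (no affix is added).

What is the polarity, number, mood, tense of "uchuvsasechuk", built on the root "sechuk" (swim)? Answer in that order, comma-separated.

Segment: ich-uv-se-sechuk.
polarity: se- → affirmative.
number: ∅ → singular.
mood: uv- → conditional.
tense: ich- → remote past.

affirmative, singular, conditional, remote past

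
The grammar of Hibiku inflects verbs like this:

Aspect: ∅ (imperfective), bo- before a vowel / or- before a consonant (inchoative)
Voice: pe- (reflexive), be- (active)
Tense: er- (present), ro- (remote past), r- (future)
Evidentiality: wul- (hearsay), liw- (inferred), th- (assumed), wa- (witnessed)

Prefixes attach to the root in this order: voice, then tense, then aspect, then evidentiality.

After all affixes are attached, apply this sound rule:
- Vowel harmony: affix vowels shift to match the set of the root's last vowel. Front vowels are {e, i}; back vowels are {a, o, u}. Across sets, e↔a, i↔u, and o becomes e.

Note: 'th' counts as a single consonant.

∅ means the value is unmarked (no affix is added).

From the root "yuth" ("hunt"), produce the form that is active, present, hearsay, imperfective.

wularbayuth

Attach voice active be- → beyuth.
Attach tense present er- → erbeyuth.
aspect = imperfective: zero marking, form stays erbeyuth.
Attach evidentiality hearsay wul- → wulerbeyuth.
Apply vowel harmony: wulerbeyuth → wularbayuth.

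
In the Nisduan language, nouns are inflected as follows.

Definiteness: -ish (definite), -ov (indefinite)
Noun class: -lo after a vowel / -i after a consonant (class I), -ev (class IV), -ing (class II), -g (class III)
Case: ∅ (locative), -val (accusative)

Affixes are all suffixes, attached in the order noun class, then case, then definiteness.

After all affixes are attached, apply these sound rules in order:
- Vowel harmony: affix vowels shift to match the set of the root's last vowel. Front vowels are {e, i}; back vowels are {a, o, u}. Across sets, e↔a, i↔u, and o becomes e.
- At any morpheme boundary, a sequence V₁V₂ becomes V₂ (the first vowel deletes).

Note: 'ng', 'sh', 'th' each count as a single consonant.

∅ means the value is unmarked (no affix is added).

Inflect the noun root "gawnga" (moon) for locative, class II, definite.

Attach noun class class II -ing → gawngaing.
case = locative: zero marking, form stays gawngaing.
Attach definiteness definite -ish → gawngaingish.
Apply vowel harmony: gawngaingish → gawngaungush.
Apply vowel deletion: gawngaungush → gawngungush.

gawngungush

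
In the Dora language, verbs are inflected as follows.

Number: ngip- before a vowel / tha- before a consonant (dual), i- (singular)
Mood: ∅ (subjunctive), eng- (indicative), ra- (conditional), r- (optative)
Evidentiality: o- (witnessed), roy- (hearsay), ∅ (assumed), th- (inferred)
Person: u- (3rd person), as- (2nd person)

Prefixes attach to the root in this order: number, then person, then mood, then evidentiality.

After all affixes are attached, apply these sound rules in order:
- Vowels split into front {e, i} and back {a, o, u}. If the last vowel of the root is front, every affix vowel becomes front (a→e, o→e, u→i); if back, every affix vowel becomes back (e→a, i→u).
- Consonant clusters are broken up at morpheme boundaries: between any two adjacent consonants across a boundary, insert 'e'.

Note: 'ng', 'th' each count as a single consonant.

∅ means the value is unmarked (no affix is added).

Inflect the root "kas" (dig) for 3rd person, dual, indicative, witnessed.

Attach number dual tha- (before consonant 'k') → thakas.
Attach person 3rd person u- → uthakas.
Attach mood indicative eng- → enguthakas.
Attach evidentiality witnessed o- → oenguthakas.
Apply vowel harmony: oenguthakas → oanguthakas.
Epenthesis: no change.

oanguthakas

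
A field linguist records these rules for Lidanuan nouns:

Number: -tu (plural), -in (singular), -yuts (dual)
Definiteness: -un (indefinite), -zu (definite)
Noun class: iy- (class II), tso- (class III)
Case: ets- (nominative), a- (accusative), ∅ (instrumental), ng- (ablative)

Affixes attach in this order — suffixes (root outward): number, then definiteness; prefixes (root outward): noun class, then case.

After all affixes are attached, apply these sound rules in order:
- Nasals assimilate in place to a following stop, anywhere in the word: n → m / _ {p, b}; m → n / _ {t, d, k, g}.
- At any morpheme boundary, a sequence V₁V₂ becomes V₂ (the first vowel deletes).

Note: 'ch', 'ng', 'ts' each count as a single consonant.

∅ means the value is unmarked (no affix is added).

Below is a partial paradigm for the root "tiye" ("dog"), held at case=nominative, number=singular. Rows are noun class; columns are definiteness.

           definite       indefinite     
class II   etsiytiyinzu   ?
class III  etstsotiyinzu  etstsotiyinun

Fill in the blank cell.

etsiytiyinun

Attach noun class class II iy- → iytiye.
Attach case nominative ets- → etsiytiye.
Attach number singular -in → etsiytiyein.
Attach definiteness indefinite -un → etsiytiyeinun.
Nasal assimilation: no change.
Apply vowel deletion: etsiytiyeinun → etsiytiyinun.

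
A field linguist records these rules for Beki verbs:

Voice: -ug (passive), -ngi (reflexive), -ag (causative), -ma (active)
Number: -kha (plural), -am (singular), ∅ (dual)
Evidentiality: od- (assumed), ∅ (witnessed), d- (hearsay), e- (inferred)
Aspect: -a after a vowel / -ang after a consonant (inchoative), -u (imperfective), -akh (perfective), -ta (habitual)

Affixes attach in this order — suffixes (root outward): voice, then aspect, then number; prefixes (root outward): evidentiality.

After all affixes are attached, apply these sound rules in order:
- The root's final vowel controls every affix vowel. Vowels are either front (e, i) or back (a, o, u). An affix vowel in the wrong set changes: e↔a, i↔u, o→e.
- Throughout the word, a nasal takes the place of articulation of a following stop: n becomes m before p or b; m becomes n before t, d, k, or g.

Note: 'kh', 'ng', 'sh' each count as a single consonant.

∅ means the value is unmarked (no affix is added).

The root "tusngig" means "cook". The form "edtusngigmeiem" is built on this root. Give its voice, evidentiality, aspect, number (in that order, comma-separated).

Segment: od-tusngig-ma-u-am.
voice: -ma → active.
evidentiality: od- → assumed.
aspect: -u → imperfective.
number: -am → singular.

active, assumed, imperfective, singular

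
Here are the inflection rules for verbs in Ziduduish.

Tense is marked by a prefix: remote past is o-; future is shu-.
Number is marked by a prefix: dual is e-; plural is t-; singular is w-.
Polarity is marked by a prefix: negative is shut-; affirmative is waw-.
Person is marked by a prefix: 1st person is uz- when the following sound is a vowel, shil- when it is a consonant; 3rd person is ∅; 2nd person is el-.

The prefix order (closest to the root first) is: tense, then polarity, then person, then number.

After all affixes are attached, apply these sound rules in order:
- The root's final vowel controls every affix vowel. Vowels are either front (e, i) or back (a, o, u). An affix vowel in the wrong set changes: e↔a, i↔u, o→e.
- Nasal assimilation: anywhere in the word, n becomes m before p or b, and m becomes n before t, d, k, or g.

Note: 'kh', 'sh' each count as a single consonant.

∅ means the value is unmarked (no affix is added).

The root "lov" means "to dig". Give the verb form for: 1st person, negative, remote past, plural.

tshulshutolov

Attach tense remote past o- → olov.
Attach polarity negative shut- → shutolov.
Attach person 1st person shil- (before consonant 'sh') → shilshutolov.
Attach number plural t- → tshilshutolov.
Apply vowel harmony: tshilshutolov → tshulshutolov.
Nasal assimilation: no change.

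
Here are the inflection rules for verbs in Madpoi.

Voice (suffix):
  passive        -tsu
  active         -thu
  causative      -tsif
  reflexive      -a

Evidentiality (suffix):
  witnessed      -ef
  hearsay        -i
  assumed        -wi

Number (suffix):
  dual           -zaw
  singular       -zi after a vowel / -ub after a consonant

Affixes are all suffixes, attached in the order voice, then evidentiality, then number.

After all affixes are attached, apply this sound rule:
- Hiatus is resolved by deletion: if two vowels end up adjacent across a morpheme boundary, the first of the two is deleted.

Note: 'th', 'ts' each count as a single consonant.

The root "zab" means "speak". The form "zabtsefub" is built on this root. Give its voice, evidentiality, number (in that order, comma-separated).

Segment: zab-tsu-ef-ub.
voice: -tsu → passive.
evidentiality: -ef → witnessed.
number: -zi/ub → singular.

passive, witnessed, singular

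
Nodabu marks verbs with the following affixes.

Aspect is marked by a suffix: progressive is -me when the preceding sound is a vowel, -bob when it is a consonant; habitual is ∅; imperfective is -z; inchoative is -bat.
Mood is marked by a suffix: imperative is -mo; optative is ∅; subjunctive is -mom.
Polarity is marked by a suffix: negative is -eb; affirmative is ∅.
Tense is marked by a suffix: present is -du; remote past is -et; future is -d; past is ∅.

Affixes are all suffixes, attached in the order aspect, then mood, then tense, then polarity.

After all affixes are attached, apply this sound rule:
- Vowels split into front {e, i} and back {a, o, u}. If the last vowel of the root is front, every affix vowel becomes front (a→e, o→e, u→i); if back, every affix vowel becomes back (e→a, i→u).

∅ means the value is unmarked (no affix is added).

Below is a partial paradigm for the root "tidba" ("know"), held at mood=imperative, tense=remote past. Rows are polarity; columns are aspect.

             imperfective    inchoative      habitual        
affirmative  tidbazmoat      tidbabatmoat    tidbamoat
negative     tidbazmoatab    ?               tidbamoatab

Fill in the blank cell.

tidbabatmoatab

Attach aspect inchoative -bat → tidbabat.
Attach mood imperative -mo → tidbabatmo.
Attach tense remote past -et → tidbabatmoet.
Attach polarity negative -eb → tidbabatmoeteb.
Apply vowel harmony: tidbabatmoeteb → tidbabatmoatab.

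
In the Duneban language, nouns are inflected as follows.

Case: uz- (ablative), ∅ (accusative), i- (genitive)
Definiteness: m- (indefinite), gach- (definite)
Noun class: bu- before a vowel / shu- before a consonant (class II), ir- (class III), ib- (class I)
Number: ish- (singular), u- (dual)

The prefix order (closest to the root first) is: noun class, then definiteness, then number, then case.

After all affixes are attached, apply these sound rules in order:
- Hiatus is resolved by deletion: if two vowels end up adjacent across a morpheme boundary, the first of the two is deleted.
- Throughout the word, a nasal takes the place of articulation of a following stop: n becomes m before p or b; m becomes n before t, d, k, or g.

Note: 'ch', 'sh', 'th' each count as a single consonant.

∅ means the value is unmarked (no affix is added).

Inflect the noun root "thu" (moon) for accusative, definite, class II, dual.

Attach noun class class II shu- (before consonant 'th') → shuthu.
Attach definiteness definite gach- → gachshuthu.
Attach number dual u- → ugachshuthu.
case = accusative: zero marking, form stays ugachshuthu.
Vowel deletion: no change.
Nasal assimilation: no change.

ugachshuthu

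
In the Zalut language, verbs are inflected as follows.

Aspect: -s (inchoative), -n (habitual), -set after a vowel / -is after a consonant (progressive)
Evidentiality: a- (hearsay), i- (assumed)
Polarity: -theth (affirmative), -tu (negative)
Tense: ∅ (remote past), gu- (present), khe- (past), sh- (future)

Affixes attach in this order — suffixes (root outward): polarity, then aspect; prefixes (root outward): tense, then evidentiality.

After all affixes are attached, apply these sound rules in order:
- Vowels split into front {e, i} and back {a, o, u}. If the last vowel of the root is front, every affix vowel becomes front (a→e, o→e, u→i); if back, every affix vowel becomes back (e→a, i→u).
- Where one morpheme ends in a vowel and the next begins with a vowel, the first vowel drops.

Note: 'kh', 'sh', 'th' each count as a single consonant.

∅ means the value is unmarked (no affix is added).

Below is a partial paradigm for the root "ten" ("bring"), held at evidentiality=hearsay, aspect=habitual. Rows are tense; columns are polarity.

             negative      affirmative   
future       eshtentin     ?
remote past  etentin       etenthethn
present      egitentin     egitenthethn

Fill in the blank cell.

eshtenthethn

Attach tense future sh- → shten.
Attach evidentiality hearsay a- → ashten.
Attach polarity affirmative -theth → ashtentheth.
Attach aspect habitual -n → ashtenthethn.
Apply vowel harmony: ashtenthethn → eshtenthethn.
Vowel deletion: no change.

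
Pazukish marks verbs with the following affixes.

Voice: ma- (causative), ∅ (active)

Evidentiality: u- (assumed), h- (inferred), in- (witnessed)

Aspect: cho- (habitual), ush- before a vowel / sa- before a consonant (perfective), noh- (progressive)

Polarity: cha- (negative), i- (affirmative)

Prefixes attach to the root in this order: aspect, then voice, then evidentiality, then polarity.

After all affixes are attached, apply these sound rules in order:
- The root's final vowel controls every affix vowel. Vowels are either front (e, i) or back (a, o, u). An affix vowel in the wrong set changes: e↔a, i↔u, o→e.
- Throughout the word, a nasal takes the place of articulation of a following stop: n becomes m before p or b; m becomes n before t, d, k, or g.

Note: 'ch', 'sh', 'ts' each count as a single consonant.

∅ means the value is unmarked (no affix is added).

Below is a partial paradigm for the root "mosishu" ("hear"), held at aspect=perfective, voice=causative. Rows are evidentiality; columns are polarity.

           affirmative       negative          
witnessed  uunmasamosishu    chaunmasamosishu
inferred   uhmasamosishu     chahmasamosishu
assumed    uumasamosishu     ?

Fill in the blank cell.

Attach aspect perfective sa- (before consonant 'm') → samosishu.
Attach voice causative ma- → masamosishu.
Attach evidentiality assumed u- → umasamosishu.
Attach polarity negative cha- → chaumasamosishu.
Vowel harmony: no change.
Nasal assimilation: no change.

chaumasamosishu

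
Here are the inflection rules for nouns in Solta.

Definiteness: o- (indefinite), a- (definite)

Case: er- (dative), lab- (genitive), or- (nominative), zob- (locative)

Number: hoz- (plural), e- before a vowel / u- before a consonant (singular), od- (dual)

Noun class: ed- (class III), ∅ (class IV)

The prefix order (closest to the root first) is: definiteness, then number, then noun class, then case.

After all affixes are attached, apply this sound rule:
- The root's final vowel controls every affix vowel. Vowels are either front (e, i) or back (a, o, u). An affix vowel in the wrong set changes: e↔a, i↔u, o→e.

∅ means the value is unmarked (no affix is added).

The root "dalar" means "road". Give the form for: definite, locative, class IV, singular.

Attach definiteness definite a- → adalar.
Attach number singular e- (before vowel 'a') → eadalar.
noun class = class IV: zero marking, form stays eadalar.
Attach case locative zob- → zobeadalar.
Apply vowel harmony: zobeadalar → zobaadalar.

zobaadalar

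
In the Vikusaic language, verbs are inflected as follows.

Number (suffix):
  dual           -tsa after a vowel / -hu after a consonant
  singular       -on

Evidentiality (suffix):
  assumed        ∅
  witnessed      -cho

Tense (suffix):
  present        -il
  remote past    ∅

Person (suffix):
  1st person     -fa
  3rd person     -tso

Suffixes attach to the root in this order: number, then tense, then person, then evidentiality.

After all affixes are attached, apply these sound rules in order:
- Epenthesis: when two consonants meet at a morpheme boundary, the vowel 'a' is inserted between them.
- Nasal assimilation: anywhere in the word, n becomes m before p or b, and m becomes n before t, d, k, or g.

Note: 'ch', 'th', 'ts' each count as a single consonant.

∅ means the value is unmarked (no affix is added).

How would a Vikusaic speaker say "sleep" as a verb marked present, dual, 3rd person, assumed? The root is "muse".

musetsailatso

Attach number dual -tsa (after vowel 'e') → musetsa.
Attach tense present -il → musetsail.
Attach person 3rd person -tso → musetsailtso.
evidentiality = assumed: zero marking, form stays musetsailtso.
Apply epenthesis: musetsailtso → musetsailatso.
Nasal assimilation: no change.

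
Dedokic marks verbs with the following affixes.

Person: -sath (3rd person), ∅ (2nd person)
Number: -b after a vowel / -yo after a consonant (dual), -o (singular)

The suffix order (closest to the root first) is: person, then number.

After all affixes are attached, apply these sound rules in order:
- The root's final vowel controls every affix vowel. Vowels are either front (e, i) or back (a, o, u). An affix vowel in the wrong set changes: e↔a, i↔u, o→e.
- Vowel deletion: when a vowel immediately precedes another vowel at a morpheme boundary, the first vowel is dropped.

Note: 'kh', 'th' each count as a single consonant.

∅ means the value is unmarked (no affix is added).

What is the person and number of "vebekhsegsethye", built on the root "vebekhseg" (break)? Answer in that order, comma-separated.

Segment: vebekhseg-sath-yo.
person: -sath → 3rd person.
number: -b/yo → dual.

3rd person, dual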